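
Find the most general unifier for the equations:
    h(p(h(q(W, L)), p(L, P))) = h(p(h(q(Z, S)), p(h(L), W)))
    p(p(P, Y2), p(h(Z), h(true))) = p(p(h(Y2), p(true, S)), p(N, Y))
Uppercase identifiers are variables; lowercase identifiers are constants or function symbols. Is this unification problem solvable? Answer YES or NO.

Decompose h/1: p(h(q(W, L)), p(L, P)) = p(h(q(Z, S)), p(h(L), W)).
Decompose p/2: h(q(W, L)) = h(q(Z, S)),  p(L, P) = p(h(L), W).
Decompose h/1: q(W, L) = q(Z, S).
Decompose q/2: W = Z,  L = S.
Bind W := Z; substituting into the one remaining equation that mentions W gives: p(L, P) = p(h(L), Z).
Bind L := S; substituting into the one remaining equation that mentions L gives: p(S, P) = p(h(S), Z).
Decompose p/2: S = h(S),  P = Z.
Occurs check fails: S occurs in h(S); the equation S = h(S) has no finite solution.

NO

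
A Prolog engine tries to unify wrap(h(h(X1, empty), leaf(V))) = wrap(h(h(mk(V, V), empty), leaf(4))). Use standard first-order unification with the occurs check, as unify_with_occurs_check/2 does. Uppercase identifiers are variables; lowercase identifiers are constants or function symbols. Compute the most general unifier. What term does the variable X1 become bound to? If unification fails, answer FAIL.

mk(4, 4)

Decompose wrap/1: h(h(X1, empty), leaf(V)) = h(h(mk(V, V), empty), leaf(4)).
Decompose h/2: h(X1, empty) = h(mk(V, V), empty),  leaf(V) = leaf(4).
Decompose h/2: X1 = mk(V, V),  empty = empty.
Bind X1 := mk(V, V); no other remaining equation mentions X1.
Delete trivial equation empty = empty.
Decompose leaf/1: V = 4.
Bind V := 4. Substituting into the earlier binding gives X1 := mk(4, 4).
MGU = { X1 -> mk(4, 4), V -> 4 }, so X1 -> mk(4, 4).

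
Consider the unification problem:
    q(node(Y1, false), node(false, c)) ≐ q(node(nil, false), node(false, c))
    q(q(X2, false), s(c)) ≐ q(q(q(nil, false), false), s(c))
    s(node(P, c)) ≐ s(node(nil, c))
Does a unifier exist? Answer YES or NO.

YES

Decompose q/2: node(Y1, false) ≐ node(nil, false),  node(false, c) ≐ node(false, c).
Decompose node/2: Y1 ≐ nil,  false ≐ false.
Bind Y1 := nil; no other remaining equation mentions Y1.
Delete trivial equation false ≐ false.
Delete trivial equation node(false, c) ≐ node(false, c).
Decompose q/2: q(X2, false) ≐ q(q(nil, false), false),  s(c) ≐ s(c).
Decompose q/2: X2 ≐ q(nil, false),  false ≐ false.
Bind X2 := q(nil, false); no other remaining equation mentions X2.
Delete trivial equation false ≐ false.
Delete trivial equation s(c) ≐ s(c).
Decompose s/1: node(P, c) ≐ node(nil, c).
Decompose node/2: P ≐ nil,  c ≐ c.
Bind P := nil; no other remaining equation mentions P.
Delete trivial equation c ≐ c.
No equations remain and no clash or occurs-check failure arose, so a unifier exists.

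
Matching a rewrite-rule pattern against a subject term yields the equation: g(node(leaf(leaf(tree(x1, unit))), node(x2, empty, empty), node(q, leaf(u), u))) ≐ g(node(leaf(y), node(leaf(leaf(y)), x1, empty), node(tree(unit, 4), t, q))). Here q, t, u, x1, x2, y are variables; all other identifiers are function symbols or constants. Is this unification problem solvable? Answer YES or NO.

Decompose g/1: node(leaf(leaf(tree(x1, unit))), node(x2, empty, empty), node(q, leaf(u), u)) ≐ node(leaf(y), node(leaf(leaf(y)), x1, empty), node(tree(unit, 4), t, q)).
Decompose node/3: leaf(leaf(tree(x1, unit))) ≐ leaf(y),  node(x2, empty, empty) ≐ node(leaf(leaf(y)), x1, empty),  node(q, leaf(u), u) ≐ node(tree(unit, 4), t, q).
Decompose leaf/1: leaf(tree(x1, unit)) ≐ y.
Bind y := leaf(tree(x1, unit)); substituting into the one remaining equation that mentions y gives: node(x2, empty, empty) ≐ node(leaf(leaf(leaf(tree(x1, unit)))), x1, empty).
Decompose node/3: x2 ≐ leaf(leaf(leaf(tree(x1, unit)))),  empty ≐ x1,  empty ≐ empty.
Bind x2 := leaf(leaf(leaf(tree(x1, unit)))); no other remaining equation mentions x2.
Bind x1 := empty; no other remaining equation mentions x1. Substituting into the earlier bindings gives y := leaf(tree(empty, unit)), x2 := leaf(leaf(leaf(tree(empty, unit)))).
Delete trivial equation empty ≐ empty.
Decompose node/3: q ≐ tree(unit, 4),  leaf(u) ≐ t,  u ≐ q.
Bind q := tree(unit, 4); substituting into the one remaining equation that mentions q gives: u ≐ tree(unit, 4).
Bind t := leaf(u); no other remaining equation mentions t.
Bind u := tree(unit, 4). Substituting into the earlier binding gives t := leaf(tree(unit, 4)).
No equations remain and no clash or occurs-check failure arose, so a unifier exists.

YES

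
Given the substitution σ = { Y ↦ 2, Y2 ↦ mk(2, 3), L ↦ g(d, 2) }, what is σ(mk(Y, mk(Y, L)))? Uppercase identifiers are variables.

Replace each occurrence of Y with 2.
Replace each occurrence of L with g(d, 2).
Result: mk(2, mk(2, g(d, 2))).

mk(2, mk(2, g(d, 2)))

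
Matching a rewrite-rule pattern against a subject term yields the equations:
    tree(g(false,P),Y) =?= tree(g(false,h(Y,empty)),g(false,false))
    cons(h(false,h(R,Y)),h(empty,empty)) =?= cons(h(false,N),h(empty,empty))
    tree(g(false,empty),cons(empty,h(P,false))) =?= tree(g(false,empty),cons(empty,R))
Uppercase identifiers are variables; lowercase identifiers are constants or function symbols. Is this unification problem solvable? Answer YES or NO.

YES

Decompose tree/2: g(false,P) =?= g(false,h(Y,empty)),  Y =?= g(false,false).
Decompose g/2: false =?= false,  P =?= h(Y,empty).
Delete trivial equation false =?= false.
Bind P := h(Y,empty); substituting into the one remaining equation that mentions P gives: tree(g(false,empty),cons(empty,h(h(Y,empty),false))) =?= tree(g(false,empty),cons(empty,R)).
Bind Y := g(false,false); substituting into the remaining equations gives: cons(h(false,h(R,g(false,false))),h(empty,empty)) =?= cons(h(false,N),h(empty,empty)),  tree(g(false,empty),cons(empty,h(h(g(false,false),empty),false))) =?= tree(g(false,empty),cons(empty,R)). Substituting into the earlier binding gives P := h(g(false,false),empty).
Decompose cons/2: h(false,h(R,g(false,false))) =?= h(false,N),  h(empty,empty) =?= h(empty,empty).
Decompose h/2: false =?= false,  h(R,g(false,false)) =?= N.
Delete trivial equation false =?= false.
Bind N := h(R,g(false,false)); no other remaining equation mentions N.
Delete trivial equation h(empty,empty) =?= h(empty,empty).
Decompose tree/2: g(false,empty) =?= g(false,empty),  cons(empty,h(h(g(false,false),empty),false)) =?= cons(empty,R).
Delete trivial equation g(false,empty) =?= g(false,empty).
Decompose cons/2: empty =?= empty,  h(h(g(false,false),empty),false) =?= R.
Delete trivial equation empty =?= empty.
Bind R := h(h(g(false,false),empty),false). Substituting into the earlier binding gives N := h(h(h(g(false,false),empty),false),g(false,false)).
No equations remain and no clash or occurs-check failure arose, so a unifier exists.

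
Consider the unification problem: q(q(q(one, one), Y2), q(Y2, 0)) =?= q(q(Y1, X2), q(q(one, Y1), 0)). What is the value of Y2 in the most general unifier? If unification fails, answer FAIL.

q(one, q(one, one))

Decompose q/2: q(q(one, one), Y2) =?= q(Y1, X2),  q(Y2, 0) =?= q(q(one, Y1), 0).
Decompose q/2: q(one, one) =?= Y1,  Y2 =?= X2.
Bind Y1 := q(one, one); substituting into the one remaining equation that mentions Y1 gives: q(Y2, 0) =?= q(q(one, q(one, one)), 0).
Bind Y2 := X2; substituting into the remaining equation gives: q(X2, 0) =?= q(q(one, q(one, one)), 0).
Decompose q/2: X2 =?= q(one, q(one, one)),  0 =?= 0.
Bind X2 := q(one, q(one, one)); no other remaining equation mentions X2. Substituting into the earlier binding gives Y2 := q(one, q(one, one)).
Delete trivial equation 0 =?= 0.
MGU = { Y1 -> q(one, one), Y2 -> q(one, q(one, one)), X2 -> q(one, q(one, one)) }, so Y2 -> q(one, q(one, one)).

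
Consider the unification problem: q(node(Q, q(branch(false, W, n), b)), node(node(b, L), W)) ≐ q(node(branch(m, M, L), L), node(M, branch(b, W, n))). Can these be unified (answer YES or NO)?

NO

Decompose q/2: node(Q, q(branch(false, W, n), b)) ≐ node(branch(m, M, L), L),  node(node(b, L), W) ≐ node(M, branch(b, W, n)).
Decompose node/2: Q ≐ branch(m, M, L),  q(branch(false, W, n), b) ≐ L.
Bind Q := branch(m, M, L); no other remaining equation mentions Q.
Bind L := q(branch(false, W, n), b); substituting into the remaining equation gives: node(node(b, q(branch(false, W, n), b)), W) ≐ node(M, branch(b, W, n)). Substituting into the earlier binding gives Q := branch(m, M, q(branch(false, W, n), b)).
Decompose node/2: node(b, q(branch(false, W, n), b)) ≐ M,  W ≐ branch(b, W, n).
Bind M := node(b, q(branch(false, W, n), b)); no other remaining equation mentions M. Substituting into the earlier binding gives Q := branch(m, node(b, q(branch(false, W, n), b)), q(branch(false, W, n), b)).
Occurs check fails: W occurs in branch(b, W, n); the equation W ≐ branch(b, W, n) has no finite solution.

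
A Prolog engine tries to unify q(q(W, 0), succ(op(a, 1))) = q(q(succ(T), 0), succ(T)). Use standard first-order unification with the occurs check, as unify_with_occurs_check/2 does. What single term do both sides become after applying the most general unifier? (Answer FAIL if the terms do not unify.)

q(q(succ(op(a, 1)), 0), succ(op(a, 1)))

Decompose q/2: q(W, 0) = q(succ(T), 0),  succ(op(a, 1)) = succ(T).
Decompose q/2: W = succ(T),  0 = 0.
Bind W := succ(T); no other remaining equation mentions W.
Delete trivial equation 0 = 0.
Decompose succ/1: op(a, 1) = T.
Bind T := op(a, 1). Substituting into the earlier binding gives W := succ(op(a, 1)).
Applying the MGU to either side gives q(q(succ(op(a, 1)), 0), succ(op(a, 1))).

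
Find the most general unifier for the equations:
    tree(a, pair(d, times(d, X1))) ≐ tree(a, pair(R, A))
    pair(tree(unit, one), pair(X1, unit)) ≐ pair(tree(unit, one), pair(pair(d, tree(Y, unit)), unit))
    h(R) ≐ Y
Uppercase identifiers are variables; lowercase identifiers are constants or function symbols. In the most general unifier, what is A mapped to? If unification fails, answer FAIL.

Decompose tree/2: a ≐ a,  pair(d, times(d, X1)) ≐ pair(R, A).
Delete trivial equation a ≐ a.
Decompose pair/2: d ≐ R,  times(d, X1) ≐ A.
Bind R := d; substituting into the one remaining equation that mentions R gives: h(d) ≐ Y.
Bind A := times(d, X1); no other remaining equation mentions A.
Decompose pair/2: tree(unit, one) ≐ tree(unit, one),  pair(X1, unit) ≐ pair(pair(d, tree(Y, unit)), unit).
Delete trivial equation tree(unit, one) ≐ tree(unit, one).
Decompose pair/2: X1 ≐ pair(d, tree(Y, unit)),  unit ≐ unit.
Bind X1 := pair(d, tree(Y, unit)); no other remaining equation mentions X1. Substituting into the earlier binding gives A := times(d, pair(d, tree(Y, unit))).
Delete trivial equation unit ≐ unit.
Bind Y := h(d). Substituting into the earlier bindings gives A := times(d, pair(d, tree(h(d), unit))), X1 := pair(d, tree(h(d), unit)).
MGU = { R := d, A := times(d, pair(d, tree(h(d), unit))), X1 := pair(d, tree(h(d), unit)), Y := h(d) }, so A := times(d, pair(d, tree(h(d), unit))).

times(d, pair(d, tree(h(d), unit)))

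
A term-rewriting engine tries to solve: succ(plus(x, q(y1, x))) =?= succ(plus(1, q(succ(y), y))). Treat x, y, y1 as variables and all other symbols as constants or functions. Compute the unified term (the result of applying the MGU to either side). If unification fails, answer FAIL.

Decompose succ/1: plus(x, q(y1, x)) =?= plus(1, q(succ(y), y)).
Decompose plus/2: x =?= 1,  q(y1, x) =?= q(succ(y), y).
Bind x := 1; substituting into the remaining equation gives: q(y1, 1) =?= q(succ(y), y).
Decompose q/2: y1 =?= succ(y),  1 =?= y.
Bind y1 := succ(y); no other remaining equation mentions y1.
Bind y := 1. Substituting into the earlier binding gives y1 := succ(1).
Applying the MGU to either side gives succ(plus(1, q(succ(1), 1))).

succ(plus(1, q(succ(1), 1)))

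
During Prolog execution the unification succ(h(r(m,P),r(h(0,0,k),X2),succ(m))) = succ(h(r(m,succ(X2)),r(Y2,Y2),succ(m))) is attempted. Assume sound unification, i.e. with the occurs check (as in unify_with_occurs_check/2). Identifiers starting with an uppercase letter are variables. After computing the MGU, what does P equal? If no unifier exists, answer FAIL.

Decompose succ/1: h(r(m,P),r(h(0,0,k),X2),succ(m)) = h(r(m,succ(X2)),r(Y2,Y2),succ(m)).
Decompose h/3: r(m,P) = r(m,succ(X2)),  r(h(0,0,k),X2) = r(Y2,Y2),  succ(m) = succ(m).
Decompose r/2: m = m,  P = succ(X2).
Delete trivial equation m = m.
Bind P := succ(X2); no other remaining equation mentions P.
Decompose r/2: h(0,0,k) = Y2,  X2 = Y2.
Bind Y2 := h(0,0,k); substituting into the one remaining equation that mentions Y2 gives: X2 = h(0,0,k).
Bind X2 := h(0,0,k); no other remaining equation mentions X2. Substituting into the earlier binding gives P := succ(h(0,0,k)).
Delete trivial equation succ(m) = succ(m).
MGU = { P = succ(h(0,0,k)), Y2 = h(0,0,k), X2 = h(0,0,k) }, so P = succ(h(0,0,k)).

succ(h(0,0,k))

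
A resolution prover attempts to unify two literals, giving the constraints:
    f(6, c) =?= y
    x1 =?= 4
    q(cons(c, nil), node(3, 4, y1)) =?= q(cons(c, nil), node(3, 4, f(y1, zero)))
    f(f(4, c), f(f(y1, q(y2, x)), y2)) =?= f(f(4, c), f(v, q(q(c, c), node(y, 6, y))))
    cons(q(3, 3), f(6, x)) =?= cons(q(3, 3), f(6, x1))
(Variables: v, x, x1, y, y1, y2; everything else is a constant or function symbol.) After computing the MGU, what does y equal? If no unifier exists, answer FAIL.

FAIL

Bind y := f(6, c); substituting into the one remaining equation that mentions y gives: f(f(4, c), f(f(y1, q(y2, x)), y2)) =?= f(f(4, c), f(v, q(q(c, c), node(f(6, c), 6, f(6, c))))).
Bind x1 := 4; substituting into the one remaining equation that mentions x1 gives: cons(q(3, 3), f(6, x)) =?= cons(q(3, 3), f(6, 4)).
Decompose q/2: cons(c, nil) =?= cons(c, nil),  node(3, 4, y1) =?= node(3, 4, f(y1, zero)).
Delete trivial equation cons(c, nil) =?= cons(c, nil).
Decompose node/3: 3 =?= 3,  4 =?= 4,  y1 =?= f(y1, zero).
Delete trivial equation 3 =?= 3.
Delete trivial equation 4 =?= 4.
Occurs check fails: y1 occurs in f(y1, zero); the equation y1 =?= f(y1, zero) has no finite solution.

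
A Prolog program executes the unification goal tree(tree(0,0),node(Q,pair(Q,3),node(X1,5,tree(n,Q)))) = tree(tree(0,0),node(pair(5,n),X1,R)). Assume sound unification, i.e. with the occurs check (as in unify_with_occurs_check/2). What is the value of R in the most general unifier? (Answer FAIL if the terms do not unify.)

Decompose tree/2: tree(0,0) = tree(0,0),  node(Q,pair(Q,3),node(X1,5,tree(n,Q))) = node(pair(5,n),X1,R).
Delete trivial equation tree(0,0) = tree(0,0).
Decompose node/3: Q = pair(5,n),  pair(Q,3) = X1,  node(X1,5,tree(n,Q)) = R.
Bind Q := pair(5,n); substituting into the remaining equations gives: pair(pair(5,n),3) = X1,  node(X1,5,tree(n,pair(5,n))) = R.
Bind X1 := pair(pair(5,n),3); substituting into the remaining equation gives: node(pair(pair(5,n),3),5,tree(n,pair(5,n))) = R.
Bind R := node(pair(pair(5,n),3),5,tree(n,pair(5,n))).
MGU = { Q -> pair(5,n), X1 -> pair(pair(5,n),3), R -> node(pair(pair(5,n),3),5,tree(n,pair(5,n))) }, so R -> node(pair(pair(5,n),3),5,tree(n,pair(5,n))).

node(pair(pair(5,n),3),5,tree(n,pair(5,n)))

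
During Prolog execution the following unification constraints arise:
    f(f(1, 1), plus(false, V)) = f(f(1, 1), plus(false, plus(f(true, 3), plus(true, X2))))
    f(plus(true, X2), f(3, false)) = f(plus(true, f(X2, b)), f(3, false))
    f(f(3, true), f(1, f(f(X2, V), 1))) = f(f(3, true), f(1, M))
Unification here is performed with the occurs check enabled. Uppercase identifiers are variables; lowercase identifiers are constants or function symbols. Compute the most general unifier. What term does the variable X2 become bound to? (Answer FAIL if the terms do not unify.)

Decompose f/2: f(1, 1) = f(1, 1),  plus(false, V) = plus(false, plus(f(true, 3), plus(true, X2))).
Delete trivial equation f(1, 1) = f(1, 1).
Decompose plus/2: false = false,  V = plus(f(true, 3), plus(true, X2)).
Delete trivial equation false = false.
Bind V := plus(f(true, 3), plus(true, X2)); substituting into the one remaining equation that mentions V gives: f(f(3, true), f(1, f(f(X2, plus(f(true, 3), plus(true, X2))), 1))) = f(f(3, true), f(1, M)).
Decompose f/2: plus(true, X2) = plus(true, f(X2, b)),  f(3, false) = f(3, false).
Decompose plus/2: true = true,  X2 = f(X2, b).
Delete trivial equation true = true.
Occurs check fails: X2 occurs in f(X2, b); the equation X2 = f(X2, b) has no finite solution.

FAIL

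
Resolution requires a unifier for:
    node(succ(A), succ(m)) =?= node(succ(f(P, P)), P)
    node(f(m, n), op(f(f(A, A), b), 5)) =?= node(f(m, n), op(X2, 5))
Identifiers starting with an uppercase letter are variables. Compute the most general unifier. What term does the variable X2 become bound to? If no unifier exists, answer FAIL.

Decompose node/2: succ(A) =?= succ(f(P, P)),  succ(m) =?= P.
Decompose succ/1: A =?= f(P, P).
Bind A := f(P, P); substituting into the one remaining equation that mentions A gives: node(f(m, n), op(f(f(f(P, P), f(P, P)), b), 5)) =?= node(f(m, n), op(X2, 5)).
Bind P := succ(m); substituting into the remaining equation gives: node(f(m, n), op(f(f(f(succ(m), succ(m)), f(succ(m), succ(m))), b), 5)) =?= node(f(m, n), op(X2, 5)). Substituting into the earlier binding gives A := f(succ(m), succ(m)).
Decompose node/2: f(m, n) =?= f(m, n),  op(f(f(f(succ(m), succ(m)), f(succ(m), succ(m))), b), 5) =?= op(X2, 5).
Delete trivial equation f(m, n) =?= f(m, n).
Decompose op/2: f(f(f(succ(m), succ(m)), f(succ(m), succ(m))), b) =?= X2,  5 =?= 5.
Bind X2 := f(f(f(succ(m), succ(m)), f(succ(m), succ(m))), b); no other remaining equation mentions X2.
Delete trivial equation 5 =?= 5.
MGU = { A := f(succ(m), succ(m)), P := succ(m), X2 := f(f(f(succ(m), succ(m)), f(succ(m), succ(m))), b) }, so X2 := f(f(f(succ(m), succ(m)), f(succ(m), succ(m))), b).

f(f(f(succ(m), succ(m)), f(succ(m), succ(m))), b)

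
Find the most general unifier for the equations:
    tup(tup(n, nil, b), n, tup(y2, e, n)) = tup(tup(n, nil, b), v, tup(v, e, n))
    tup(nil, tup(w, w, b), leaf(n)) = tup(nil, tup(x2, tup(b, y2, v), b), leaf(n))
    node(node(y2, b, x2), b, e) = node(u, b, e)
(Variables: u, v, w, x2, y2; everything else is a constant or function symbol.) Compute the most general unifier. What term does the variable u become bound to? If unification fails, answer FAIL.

Decompose tup/3: tup(n, nil, b) = tup(n, nil, b),  n = v,  tup(y2, e, n) = tup(v, e, n).
Delete trivial equation tup(n, nil, b) = tup(n, nil, b).
Bind v := n; substituting into the 2 remaining equations that mention v gives: tup(y2, e, n) = tup(n, e, n),  tup(nil, tup(w, w, b), leaf(n)) = tup(nil, tup(x2, tup(b, y2, n), b), leaf(n)).
Decompose tup/3: y2 = n,  e = e,  n = n.
Bind y2 := n; substituting into the 2 remaining equations that mention y2 gives: tup(nil, tup(w, w, b), leaf(n)) = tup(nil, tup(x2, tup(b, n, n), b), leaf(n)),  node(node(n, b, x2), b, e) = node(u, b, e).
Delete trivial equation e = e.
Delete trivial equation n = n.
Decompose tup/3: nil = nil,  tup(w, w, b) = tup(x2, tup(b, n, n), b),  leaf(n) = leaf(n).
Delete trivial equation nil = nil.
Decompose tup/3: w = x2,  w = tup(b, n, n),  b = b.
Bind w := x2; substituting into the one remaining equation that mentions w gives: x2 = tup(b, n, n).
Bind x2 := tup(b, n, n); substituting into the one remaining equation that mentions x2 gives: node(node(n, b, tup(b, n, n)), b, e) = node(u, b, e). Substituting into the earlier binding gives w := tup(b, n, n).
Delete trivial equation b = b.
Delete trivial equation leaf(n) = leaf(n).
Decompose node/3: node(n, b, tup(b, n, n)) = u,  b = b,  e = e.
Bind u := node(n, b, tup(b, n, n)); no other remaining equation mentions u.
Delete trivial equation b = b.
Delete trivial equation e = e.
MGU = { v -> n, y2 -> n, w -> tup(b, n, n), x2 -> tup(b, n, n), u -> node(n, b, tup(b, n, n)) }, so u -> node(n, b, tup(b, n, n)).

node(n, b, tup(b, n, n))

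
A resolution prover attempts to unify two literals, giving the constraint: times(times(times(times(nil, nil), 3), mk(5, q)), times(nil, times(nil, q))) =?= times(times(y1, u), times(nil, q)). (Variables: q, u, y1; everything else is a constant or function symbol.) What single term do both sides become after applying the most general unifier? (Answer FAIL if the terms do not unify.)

Decompose times/2: times(times(times(nil, nil), 3), mk(5, q)) =?= times(y1, u),  times(nil, times(nil, q)) =?= times(nil, q).
Decompose times/2: times(times(nil, nil), 3) =?= y1,  mk(5, q) =?= u.
Bind y1 := times(times(nil, nil), 3); no other remaining equation mentions y1.
Bind u := mk(5, q); no other remaining equation mentions u.
Decompose times/2: nil =?= nil,  times(nil, q) =?= q.
Delete trivial equation nil =?= nil.
Occurs check fails: q occurs in times(nil, q); the equation q =?= times(nil, q) has no finite solution.

FAIL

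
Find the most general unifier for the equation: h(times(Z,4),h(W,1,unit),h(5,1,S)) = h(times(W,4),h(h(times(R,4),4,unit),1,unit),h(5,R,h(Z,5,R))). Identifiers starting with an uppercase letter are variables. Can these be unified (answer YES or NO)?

Decompose h/3: times(Z,4) = times(W,4),  h(W,1,unit) = h(h(times(R,4),4,unit),1,unit),  h(5,1,S) = h(5,R,h(Z,5,R)).
Decompose times/2: Z = W,  4 = 4.
Bind Z := W; substituting into the one remaining equation that mentions Z gives: h(5,1,S) = h(5,R,h(W,5,R)).
Delete trivial equation 4 = 4.
Decompose h/3: W = h(times(R,4),4,unit),  1 = 1,  unit = unit.
Bind W := h(times(R,4),4,unit); substituting into the one remaining equation that mentions W gives: h(5,1,S) = h(5,R,h(h(times(R,4),4,unit),5,R)). Substituting into the earlier binding gives Z := h(times(R,4),4,unit).
Delete trivial equation 1 = 1.
Delete trivial equation unit = unit.
Decompose h/3: 5 = 5,  1 = R,  S = h(h(times(R,4),4,unit),5,R).
Delete trivial equation 5 = 5.
Bind R := 1; substituting into the remaining equation gives: S = h(h(times(1,4),4,unit),5,1). Substituting into the earlier bindings gives Z := h(times(1,4),4,unit), W := h(times(1,4),4,unit).
Bind S := h(h(times(1,4),4,unit),5,1).
No equations remain and no clash or occurs-check failure arose, so a unifier exists.

YES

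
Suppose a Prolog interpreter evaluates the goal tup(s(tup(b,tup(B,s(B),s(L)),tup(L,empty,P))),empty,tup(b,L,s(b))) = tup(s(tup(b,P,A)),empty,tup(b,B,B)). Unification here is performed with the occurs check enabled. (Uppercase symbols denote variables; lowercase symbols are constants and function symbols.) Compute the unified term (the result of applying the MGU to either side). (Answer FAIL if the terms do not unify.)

Decompose tup/3: s(tup(b,tup(B,s(B),s(L)),tup(L,empty,P))) = s(tup(b,P,A)),  empty = empty,  tup(b,L,s(b)) = tup(b,B,B).
Decompose s/1: tup(b,tup(B,s(B),s(L)),tup(L,empty,P)) = tup(b,P,A).
Decompose tup/3: b = b,  tup(B,s(B),s(L)) = P,  tup(L,empty,P) = A.
Delete trivial equation b = b.
Bind P := tup(B,s(B),s(L)); substituting into the one remaining equation that mentions P gives: tup(L,empty,tup(B,s(B),s(L))) = A.
Bind A := tup(L,empty,tup(B,s(B),s(L))); no other remaining equation mentions A.
Delete trivial equation empty = empty.
Decompose tup/3: b = b,  L = B,  s(b) = B.
Delete trivial equation b = b.
Bind L := B; no other remaining equation mentions L. Substituting into the earlier bindings gives P := tup(B,s(B),s(B)), A := tup(B,empty,tup(B,s(B),s(B))).
Bind B := s(b). Substituting into the earlier bindings gives P := tup(s(b),s(s(b)),s(s(b))), A := tup(s(b),empty,tup(s(b),s(s(b)),s(s(b)))), L := s(b).
Applying the MGU to either side gives tup(s(tup(b,tup(s(b),s(s(b)),s(s(b))),tup(s(b),empty,tup(s(b),s(s(b)),s(s(b)))))),empty,tup(b,s(b),s(b))).

tup(s(tup(b,tup(s(b),s(s(b)),s(s(b))),tup(s(b),empty,tup(s(b),s(s(b)),s(s(b)))))),empty,tup(b,s(b),s(b)))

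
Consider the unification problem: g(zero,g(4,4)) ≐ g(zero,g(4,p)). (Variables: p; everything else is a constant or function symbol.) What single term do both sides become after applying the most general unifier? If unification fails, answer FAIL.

Decompose g/2: zero ≐ zero,  g(4,4) ≐ g(4,p).
Delete trivial equation zero ≐ zero.
Decompose g/2: 4 ≐ 4,  4 ≐ p.
Delete trivial equation 4 ≐ 4.
Bind p := 4.
Applying the MGU to either side gives g(zero,g(4,4)).

g(zero,g(4,4))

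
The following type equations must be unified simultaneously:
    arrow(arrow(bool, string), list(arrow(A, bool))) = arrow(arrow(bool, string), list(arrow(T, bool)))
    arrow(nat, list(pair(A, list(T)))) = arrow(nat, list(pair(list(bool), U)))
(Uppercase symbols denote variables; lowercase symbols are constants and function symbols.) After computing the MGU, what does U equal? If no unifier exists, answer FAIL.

list(list(bool))

Decompose arrow/2: arrow(bool, string) = arrow(bool, string),  list(arrow(A, bool)) = list(arrow(T, bool)).
Delete trivial equation arrow(bool, string) = arrow(bool, string).
Decompose list/1: arrow(A, bool) = arrow(T, bool).
Decompose arrow/2: A = T,  bool = bool.
Bind A := T; substituting into the one remaining equation that mentions A gives: arrow(nat, list(pair(T, list(T)))) = arrow(nat, list(pair(list(bool), U))).
Delete trivial equation bool = bool.
Decompose arrow/2: nat = nat,  list(pair(T, list(T))) = list(pair(list(bool), U)).
Delete trivial equation nat = nat.
Decompose list/1: pair(T, list(T)) = pair(list(bool), U).
Decompose pair/2: T = list(bool),  list(T) = U.
Bind T := list(bool); substituting into the remaining equation gives: list(list(bool)) = U. Substituting into the earlier binding gives A := list(bool).
Bind U := list(list(bool)).
MGU = { A := list(bool), T := list(bool), U := list(list(bool)) }, so U := list(list(bool)).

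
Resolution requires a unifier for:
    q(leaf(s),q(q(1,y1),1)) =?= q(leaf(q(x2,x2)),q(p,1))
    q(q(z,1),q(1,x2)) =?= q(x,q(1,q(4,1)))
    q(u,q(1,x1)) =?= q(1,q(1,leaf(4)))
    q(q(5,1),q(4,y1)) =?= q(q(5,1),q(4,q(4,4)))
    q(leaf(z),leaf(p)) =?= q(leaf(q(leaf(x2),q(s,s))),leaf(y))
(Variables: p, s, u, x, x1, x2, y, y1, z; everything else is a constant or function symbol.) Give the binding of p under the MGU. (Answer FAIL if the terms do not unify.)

Decompose q/2: leaf(s) =?= leaf(q(x2,x2)),  q(q(1,y1),1) =?= q(p,1).
Decompose leaf/1: s =?= q(x2,x2).
Bind s := q(x2,x2); substituting into the one remaining equation that mentions s gives: q(leaf(z),leaf(p)) =?= q(leaf(q(leaf(x2),q(q(x2,x2),q(x2,x2)))),leaf(y)).
Decompose q/2: q(1,y1) =?= p,  1 =?= 1.
Bind p := q(1,y1); substituting into the one remaining equation that mentions p gives: q(leaf(z),leaf(q(1,y1))) =?= q(leaf(q(leaf(x2),q(q(x2,x2),q(x2,x2)))),leaf(y)).
Delete trivial equation 1 =?= 1.
Decompose q/2: q(z,1) =?= x,  q(1,x2) =?= q(1,q(4,1)).
Bind x := q(z,1); no other remaining equation mentions x.
Decompose q/2: 1 =?= 1,  x2 =?= q(4,1).
Delete trivial equation 1 =?= 1.
Bind x2 := q(4,1); substituting into the one remaining equation that mentions x2 gives: q(leaf(z),leaf(q(1,y1))) =?= q(leaf(q(leaf(q(4,1)),q(q(q(4,1),q(4,1)),q(q(4,1),q(4,1))))),leaf(y)). Substituting into the earlier binding gives s := q(q(4,1),q(4,1)).
Decompose q/2: u =?= 1,  q(1,x1) =?= q(1,leaf(4)).
Bind u := 1; no other remaining equation mentions u.
Decompose q/2: 1 =?= 1,  x1 =?= leaf(4).
Delete trivial equation 1 =?= 1.
Bind x1 := leaf(4); no other remaining equation mentions x1.
Decompose q/2: q(5,1) =?= q(5,1),  q(4,y1) =?= q(4,q(4,4)).
Delete trivial equation q(5,1) =?= q(5,1).
Decompose q/2: 4 =?= 4,  y1 =?= q(4,4).
Delete trivial equation 4 =?= 4.
Bind y1 := q(4,4); substituting into the remaining equation gives: q(leaf(z),leaf(q(1,q(4,4)))) =?= q(leaf(q(leaf(q(4,1)),q(q(q(4,1),q(4,1)),q(q(4,1),q(4,1))))),leaf(y)). Substituting into the earlier binding gives p := q(1,q(4,4)).
Decompose q/2: leaf(z) =?= leaf(q(leaf(q(4,1)),q(q(q(4,1),q(4,1)),q(q(4,1),q(4,1))))),  leaf(q(1,q(4,4))) =?= leaf(y).
Decompose leaf/1: z =?= q(leaf(q(4,1)),q(q(q(4,1),q(4,1)),q(q(4,1),q(4,1)))).
Bind z := q(leaf(q(4,1)),q(q(q(4,1),q(4,1)),q(q(4,1),q(4,1)))); no other remaining equation mentions z. Substituting into the earlier binding gives x := q(q(leaf(q(4,1)),q(q(q(4,1),q(4,1)),q(q(4,1),q(4,1)))),1).
Decompose leaf/1: q(1,q(4,4)) =?= y.
Bind y := q(1,q(4,4)).
MGU = { s ↦ q(q(4,1),q(4,1)), p ↦ q(1,q(4,4)), x ↦ q(q(leaf(q(4,1)),q(q(q(4,1),q(4,1)),q(q(4,1),q(4,1)))),1), x2 ↦ q(4,1), u ↦ 1, x1 ↦ leaf(4), y1 ↦ q(4,4), z ↦ q(leaf(q(4,1)),q(q(q(4,1),q(4,1)),q(q(4,1),q(4,1)))), y ↦ q(1,q(4,4)) }, so p ↦ q(1,q(4,4)).

q(1,q(4,4))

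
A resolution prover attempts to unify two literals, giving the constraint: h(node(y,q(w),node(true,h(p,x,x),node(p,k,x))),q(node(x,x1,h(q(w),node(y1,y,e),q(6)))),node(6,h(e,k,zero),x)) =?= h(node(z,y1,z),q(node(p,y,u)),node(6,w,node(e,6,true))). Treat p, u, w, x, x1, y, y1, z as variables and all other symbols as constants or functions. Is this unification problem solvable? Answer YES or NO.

YES

Decompose h/3: node(y,q(w),node(true,h(p,x,x),node(p,k,x))) =?= node(z,y1,z),  q(node(x,x1,h(q(w),node(y1,y,e),q(6)))) =?= q(node(p,y,u)),  node(6,h(e,k,zero),x) =?= node(6,w,node(e,6,true)).
Decompose node/3: y =?= z,  q(w) =?= y1,  node(true,h(p,x,x),node(p,k,x)) =?= z.
Bind y := z; substituting into the one remaining equation that mentions y gives: q(node(x,x1,h(q(w),node(y1,z,e),q(6)))) =?= q(node(p,z,u)).
Bind y1 := q(w); substituting into the one remaining equation that mentions y1 gives: q(node(x,x1,h(q(w),node(q(w),z,e),q(6)))) =?= q(node(p,z,u)).
Bind z := node(true,h(p,x,x),node(p,k,x)); substituting into the one remaining equation that mentions z gives: q(node(x,x1,h(q(w),node(q(w),node(true,h(p,x,x),node(p,k,x)),e),q(6)))) =?= q(node(p,node(true,h(p,x,x),node(p,k,x)),u)). Substituting into the earlier binding gives y := node(true,h(p,x,x),node(p,k,x)).
Decompose q/1: node(x,x1,h(q(w),node(q(w),node(true,h(p,x,x),node(p,k,x)),e),q(6))) =?= node(p,node(true,h(p,x,x),node(p,k,x)),u).
Decompose node/3: x =?= p,  x1 =?= node(true,h(p,x,x),node(p,k,x)),  h(q(w),node(q(w),node(true,h(p,x,x),node(p,k,x)),e),q(6)) =?= u.
Bind x := p; substituting into the remaining equations gives: x1 =?= node(true,h(p,p,p),node(p,k,p)),  h(q(w),node(q(w),node(true,h(p,p,p),node(p,k,p)),e),q(6)) =?= u,  node(6,h(e,k,zero),p) =?= node(6,w,node(e,6,true)). Substituting into the earlier bindings gives y := node(true,h(p,p,p),node(p,k,p)), z := node(true,h(p,p,p),node(p,k,p)).
Bind x1 := node(true,h(p,p,p),node(p,k,p)); no other remaining equation mentions x1.
Bind u := h(q(w),node(q(w),node(true,h(p,p,p),node(p,k,p)),e),q(6)); no other remaining equation mentions u.
Decompose node/3: 6 =?= 6,  h(e,k,zero) =?= w,  p =?= node(e,6,true).
Delete trivial equation 6 =?= 6.
Bind w := h(e,k,zero); no other remaining equation mentions w. Substituting into the earlier bindings gives y1 := q(h(e,k,zero)), u := h(q(h(e,k,zero)),node(q(h(e,k,zero)),node(true,h(p,p,p),node(p,k,p)),e),q(6)).
Bind p := node(e,6,true). Substituting into the earlier bindings gives y := node(true,h(node(e,6,true),node(e,6,true),node(e,6,true)),node(node(e,6,true),k,node(e,6,true))), z := node(true,h(node(e,6,true),node(e,6,true),node(e,6,true)),node(node(e,6,true),k,node(e,6,true))), x := node(e,6,true), x1 := node(true,h(node(e,6,true),node(e,6,true),node(e,6,true)),node(node(e,6,true),k,node(e,6,true))), u := h(q(h(e,k,zero)),node(q(h(e,k,zero)),node(true,h(node(e,6,true),node(e,6,true),node(e,6,true)),node(node(e,6,true),k,node(e,6,true))),e),q(6)).
No equations remain and no clash or occurs-check failure arose, so a unifier exists.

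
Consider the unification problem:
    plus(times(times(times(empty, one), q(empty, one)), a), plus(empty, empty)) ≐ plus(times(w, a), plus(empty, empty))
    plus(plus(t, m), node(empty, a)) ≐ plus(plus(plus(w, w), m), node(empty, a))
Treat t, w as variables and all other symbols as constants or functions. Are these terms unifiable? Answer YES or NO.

Decompose plus/2: times(times(times(empty, one), q(empty, one)), a) ≐ times(w, a),  plus(empty, empty) ≐ plus(empty, empty).
Decompose times/2: times(times(empty, one), q(empty, one)) ≐ w,  a ≐ a.
Bind w := times(times(empty, one), q(empty, one)); substituting into the one remaining equation that mentions w gives: plus(plus(t, m), node(empty, a)) ≐ plus(plus(plus(times(times(empty, one), q(empty, one)), times(times(empty, one), q(empty, one))), m), node(empty, a)).
Delete trivial equation a ≐ a.
Delete trivial equation plus(empty, empty) ≐ plus(empty, empty).
Decompose plus/2: plus(t, m) ≐ plus(plus(times(times(empty, one), q(empty, one)), times(times(empty, one), q(empty, one))), m),  node(empty, a) ≐ node(empty, a).
Decompose plus/2: t ≐ plus(times(times(empty, one), q(empty, one)), times(times(empty, one), q(empty, one))),  m ≐ m.
Bind t := plus(times(times(empty, one), q(empty, one)), times(times(empty, one), q(empty, one))); no other remaining equation mentions t.
Delete trivial equation m ≐ m.
Delete trivial equation node(empty, a) ≐ node(empty, a).
No equations remain and no clash or occurs-check failure arose, so a unifier exists.

YES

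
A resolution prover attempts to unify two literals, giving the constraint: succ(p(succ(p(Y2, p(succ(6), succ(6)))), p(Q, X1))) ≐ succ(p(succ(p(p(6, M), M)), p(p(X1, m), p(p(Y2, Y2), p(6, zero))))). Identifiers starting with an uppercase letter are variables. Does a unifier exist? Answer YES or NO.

Decompose succ/1: p(succ(p(Y2, p(succ(6), succ(6)))), p(Q, X1)) ≐ p(succ(p(p(6, M), M)), p(p(X1, m), p(p(Y2, Y2), p(6, zero)))).
Decompose p/2: succ(p(Y2, p(succ(6), succ(6)))) ≐ succ(p(p(6, M), M)),  p(Q, X1) ≐ p(p(X1, m), p(p(Y2, Y2), p(6, zero))).
Decompose succ/1: p(Y2, p(succ(6), succ(6))) ≐ p(p(6, M), M).
Decompose p/2: Y2 ≐ p(6, M),  p(succ(6), succ(6)) ≐ M.
Bind Y2 := p(6, M); substituting into the one remaining equation that mentions Y2 gives: p(Q, X1) ≐ p(p(X1, m), p(p(p(6, M), p(6, M)), p(6, zero))).
Bind M := p(succ(6), succ(6)); substituting into the remaining equation gives: p(Q, X1) ≐ p(p(X1, m), p(p(p(6, p(succ(6), succ(6))), p(6, p(succ(6), succ(6)))), p(6, zero))). Substituting into the earlier binding gives Y2 := p(6, p(succ(6), succ(6))).
Decompose p/2: Q ≐ p(X1, m),  X1 ≐ p(p(p(6, p(succ(6), succ(6))), p(6, p(succ(6), succ(6)))), p(6, zero)).
Bind Q := p(X1, m); no other remaining equation mentions Q.
Bind X1 := p(p(p(6, p(succ(6), succ(6))), p(6, p(succ(6), succ(6)))), p(6, zero)). Substituting into the earlier binding gives Q := p(p(p(p(6, p(succ(6), succ(6))), p(6, p(succ(6), succ(6)))), p(6, zero)), m).
No equations remain and no clash or occurs-check failure arose, so a unifier exists.

YES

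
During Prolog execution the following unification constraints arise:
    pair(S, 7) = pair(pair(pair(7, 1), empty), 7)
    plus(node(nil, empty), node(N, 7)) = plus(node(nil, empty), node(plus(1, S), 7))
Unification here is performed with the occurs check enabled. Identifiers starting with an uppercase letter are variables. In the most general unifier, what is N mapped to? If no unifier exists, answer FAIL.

plus(1, pair(pair(7, 1), empty))

Decompose pair/2: S = pair(pair(7, 1), empty),  7 = 7.
Bind S := pair(pair(7, 1), empty); substituting into the one remaining equation that mentions S gives: plus(node(nil, empty), node(N, 7)) = plus(node(nil, empty), node(plus(1, pair(pair(7, 1), empty)), 7)).
Delete trivial equation 7 = 7.
Decompose plus/2: node(nil, empty) = node(nil, empty),  node(N, 7) = node(plus(1, pair(pair(7, 1), empty)), 7).
Delete trivial equation node(nil, empty) = node(nil, empty).
Decompose node/2: N = plus(1, pair(pair(7, 1), empty)),  7 = 7.
Bind N := plus(1, pair(pair(7, 1), empty)); no other remaining equation mentions N.
Delete trivial equation 7 = 7.
MGU = { S = pair(pair(7, 1), empty), N = plus(1, pair(pair(7, 1), empty)) }, so N = plus(1, pair(pair(7, 1), empty)).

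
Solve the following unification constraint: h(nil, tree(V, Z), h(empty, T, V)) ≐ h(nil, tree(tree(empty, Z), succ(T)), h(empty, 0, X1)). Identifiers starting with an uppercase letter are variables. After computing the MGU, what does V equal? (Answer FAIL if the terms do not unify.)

tree(empty, succ(0))

Decompose h/3: nil ≐ nil,  tree(V, Z) ≐ tree(tree(empty, Z), succ(T)),  h(empty, T, V) ≐ h(empty, 0, X1).
Delete trivial equation nil ≐ nil.
Decompose tree/2: V ≐ tree(empty, Z),  Z ≐ succ(T).
Bind V := tree(empty, Z); substituting into the one remaining equation that mentions V gives: h(empty, T, tree(empty, Z)) ≐ h(empty, 0, X1).
Bind Z := succ(T); substituting into the remaining equation gives: h(empty, T, tree(empty, succ(T))) ≐ h(empty, 0, X1). Substituting into the earlier binding gives V := tree(empty, succ(T)).
Decompose h/3: empty ≐ empty,  T ≐ 0,  tree(empty, succ(T)) ≐ X1.
Delete trivial equation empty ≐ empty.
Bind T := 0; substituting into the remaining equation gives: tree(empty, succ(0)) ≐ X1. Substituting into the earlier bindings gives V := tree(empty, succ(0)), Z := succ(0).
Bind X1 := tree(empty, succ(0)).
MGU = { V ↦ tree(empty, succ(0)), Z ↦ succ(0), T ↦ 0, X1 ↦ tree(empty, succ(0)) }, so V ↦ tree(empty, succ(0)).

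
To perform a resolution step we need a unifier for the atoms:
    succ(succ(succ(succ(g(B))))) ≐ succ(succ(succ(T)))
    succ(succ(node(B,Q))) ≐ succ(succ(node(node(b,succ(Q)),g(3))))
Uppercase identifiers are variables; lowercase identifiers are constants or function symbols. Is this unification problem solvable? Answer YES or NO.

YES

Decompose succ/1: succ(succ(succ(g(B)))) ≐ succ(succ(T)).
Decompose succ/1: succ(succ(g(B))) ≐ succ(T).
Decompose succ/1: succ(g(B)) ≐ T.
Bind T := succ(g(B)); no other remaining equation mentions T.
Decompose succ/1: succ(node(B,Q)) ≐ succ(node(node(b,succ(Q)),g(3))).
Decompose succ/1: node(B,Q) ≐ node(node(b,succ(Q)),g(3)).
Decompose node/2: B ≐ node(b,succ(Q)),  Q ≐ g(3).
Bind B := node(b,succ(Q)); no other remaining equation mentions B. Substituting into the earlier binding gives T := succ(g(node(b,succ(Q)))).
Bind Q := g(3). Substituting into the earlier bindings gives T := succ(g(node(b,succ(g(3))))), B := node(b,succ(g(3))).
No equations remain and no clash or occurs-check failure arose, so a unifier exists.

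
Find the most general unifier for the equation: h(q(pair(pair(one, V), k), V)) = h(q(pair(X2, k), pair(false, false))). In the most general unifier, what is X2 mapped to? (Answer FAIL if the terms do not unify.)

pair(one, pair(false, false))

Decompose h/1: q(pair(pair(one, V), k), V) = q(pair(X2, k), pair(false, false)).
Decompose q/2: pair(pair(one, V), k) = pair(X2, k),  V = pair(false, false).
Decompose pair/2: pair(one, V) = X2,  k = k.
Bind X2 := pair(one, V); no other remaining equation mentions X2.
Delete trivial equation k = k.
Bind V := pair(false, false). Substituting into the earlier binding gives X2 := pair(one, pair(false, false)).
MGU = { X2 -> pair(one, pair(false, false)), V -> pair(false, false) }, so X2 -> pair(one, pair(false, false)).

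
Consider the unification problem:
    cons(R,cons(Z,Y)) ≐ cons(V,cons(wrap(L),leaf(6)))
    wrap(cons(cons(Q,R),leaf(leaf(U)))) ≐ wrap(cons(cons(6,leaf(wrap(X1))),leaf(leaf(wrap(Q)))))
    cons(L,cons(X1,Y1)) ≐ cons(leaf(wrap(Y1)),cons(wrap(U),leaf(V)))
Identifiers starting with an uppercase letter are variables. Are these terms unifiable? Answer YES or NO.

YES

Decompose cons/2: R ≐ V,  cons(Z,Y) ≐ cons(wrap(L),leaf(6)).
Bind R := V; substituting into the one remaining equation that mentions R gives: wrap(cons(cons(Q,V),leaf(leaf(U)))) ≐ wrap(cons(cons(6,leaf(wrap(X1))),leaf(leaf(wrap(Q))))).
Decompose cons/2: Z ≐ wrap(L),  Y ≐ leaf(6).
Bind Z := wrap(L); no other remaining equation mentions Z.
Bind Y := leaf(6); no other remaining equation mentions Y.
Decompose wrap/1: cons(cons(Q,V),leaf(leaf(U))) ≐ cons(cons(6,leaf(wrap(X1))),leaf(leaf(wrap(Q)))).
Decompose cons/2: cons(Q,V) ≐ cons(6,leaf(wrap(X1))),  leaf(leaf(U)) ≐ leaf(leaf(wrap(Q))).
Decompose cons/2: Q ≐ 6,  V ≐ leaf(wrap(X1)).
Bind Q := 6; substituting into the one remaining equation that mentions Q gives: leaf(leaf(U)) ≐ leaf(leaf(wrap(6))).
Bind V := leaf(wrap(X1)); substituting into the one remaining equation that mentions V gives: cons(L,cons(X1,Y1)) ≐ cons(leaf(wrap(Y1)),cons(wrap(U),leaf(leaf(wrap(X1))))). Substituting into the earlier binding gives R := leaf(wrap(X1)).
Decompose leaf/1: leaf(U) ≐ leaf(wrap(6)).
Decompose leaf/1: U ≐ wrap(6).
Bind U := wrap(6); substituting into the remaining equation gives: cons(L,cons(X1,Y1)) ≐ cons(leaf(wrap(Y1)),cons(wrap(wrap(6)),leaf(leaf(wrap(X1))))).
Decompose cons/2: L ≐ leaf(wrap(Y1)),  cons(X1,Y1) ≐ cons(wrap(wrap(6)),leaf(leaf(wrap(X1)))).
Bind L := leaf(wrap(Y1)); no other remaining equation mentions L. Substituting into the earlier binding gives Z := wrap(leaf(wrap(Y1))).
Decompose cons/2: X1 ≐ wrap(wrap(6)),  Y1 ≐ leaf(leaf(wrap(X1))).
Bind X1 := wrap(wrap(6)); substituting into the remaining equation gives: Y1 ≐ leaf(leaf(wrap(wrap(wrap(6))))). Substituting into the earlier bindings gives R := leaf(wrap(wrap(wrap(6)))), V := leaf(wrap(wrap(wrap(6)))).
Bind Y1 := leaf(leaf(wrap(wrap(wrap(6))))). Substituting into the earlier bindings gives Z := wrap(leaf(wrap(leaf(leaf(wrap(wrap(wrap(6)))))))), L := leaf(wrap(leaf(leaf(wrap(wrap(wrap(6))))))).
No equations remain and no clash or occurs-check failure arose, so a unifier exists.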